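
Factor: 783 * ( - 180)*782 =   -  110215080 = - 2^3*3^5*5^1*17^1*23^1*29^1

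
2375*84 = 199500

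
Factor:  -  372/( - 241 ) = 2^2*3^1*31^1*241^(-1 ) 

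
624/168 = 3 + 5/7 = 3.71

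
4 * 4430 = 17720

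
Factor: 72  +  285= 3^1*7^1*17^1=357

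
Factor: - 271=-271^1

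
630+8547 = 9177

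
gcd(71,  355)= 71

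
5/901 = 5/901 = 0.01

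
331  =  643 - 312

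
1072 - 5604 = -4532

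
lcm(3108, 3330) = 46620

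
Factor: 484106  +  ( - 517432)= - 2^1*19^1 * 877^1 = -33326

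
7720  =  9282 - 1562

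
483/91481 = 483/91481 =0.01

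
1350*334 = 450900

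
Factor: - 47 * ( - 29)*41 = 55883 = 29^1*41^1*47^1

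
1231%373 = 112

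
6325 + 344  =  6669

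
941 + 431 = 1372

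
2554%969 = 616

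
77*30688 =2362976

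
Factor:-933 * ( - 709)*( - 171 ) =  - 113115987  =  - 3^3*19^1*311^1 * 709^1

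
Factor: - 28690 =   -  2^1*5^1*19^1 * 151^1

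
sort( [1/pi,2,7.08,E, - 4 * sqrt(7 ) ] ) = [-4*sqrt( 7 ),1/pi, 2,  E,7.08 ]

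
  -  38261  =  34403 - 72664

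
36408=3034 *12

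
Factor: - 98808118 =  - 2^1*49404059^1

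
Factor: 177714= 2^1*3^4* 1097^1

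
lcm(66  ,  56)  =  1848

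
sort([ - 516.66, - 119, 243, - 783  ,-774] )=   [ - 783, - 774, - 516.66,-119,243]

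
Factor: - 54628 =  - 2^2*7^1*1951^1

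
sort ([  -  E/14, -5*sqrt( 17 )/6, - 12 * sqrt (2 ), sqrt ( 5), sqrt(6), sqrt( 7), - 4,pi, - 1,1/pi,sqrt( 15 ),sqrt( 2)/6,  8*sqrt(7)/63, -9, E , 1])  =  [-12*sqrt(2 ), - 9, - 4, - 5* sqrt( 17 ) /6, - 1,-E/14, sqrt(2)/6, 1/pi, 8 * sqrt( 7) /63,1, sqrt(5 ), sqrt ( 6) , sqrt( 7 ),E,  pi,sqrt(15) ] 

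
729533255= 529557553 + 199975702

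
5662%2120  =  1422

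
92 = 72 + 20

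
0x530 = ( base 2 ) 10100110000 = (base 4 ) 110300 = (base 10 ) 1328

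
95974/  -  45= - 95974/45 = -2132.76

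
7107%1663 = 455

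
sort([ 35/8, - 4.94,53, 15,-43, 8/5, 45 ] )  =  [ - 43, - 4.94, 8/5,35/8, 15, 45, 53 ]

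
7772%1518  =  182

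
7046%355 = 301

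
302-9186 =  - 8884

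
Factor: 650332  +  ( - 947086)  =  -2^1*3^1*49459^1 = - 296754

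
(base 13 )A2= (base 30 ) 4C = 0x84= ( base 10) 132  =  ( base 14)96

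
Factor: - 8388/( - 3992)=2^( - 1 )*3^2*233^1*499^( - 1) = 2097/998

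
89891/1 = 89891  =  89891.00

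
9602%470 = 202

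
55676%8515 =4586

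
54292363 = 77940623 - 23648260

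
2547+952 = 3499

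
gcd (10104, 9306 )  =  6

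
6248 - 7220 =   -  972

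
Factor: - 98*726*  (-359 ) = 25542132 =2^2 * 3^1*7^2* 11^2*359^1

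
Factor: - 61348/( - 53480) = 2^( - 1 )*5^( - 1)*7^1 * 191^(  -  1)*313^1 = 2191/1910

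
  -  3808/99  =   - 3808/99=-38.46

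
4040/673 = 4040/673=6.00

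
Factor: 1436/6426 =2^1*3^(-3)*7^(-1)*17^ ( -1) * 359^1 = 718/3213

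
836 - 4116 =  - 3280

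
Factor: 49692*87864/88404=363844824/7367=2^3*3^1*7^1*41^1*53^( - 1)*101^1*139^(-1 )*523^1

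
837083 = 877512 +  - 40429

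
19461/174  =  111 + 49/58 = 111.84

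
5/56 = 5/56  =  0.09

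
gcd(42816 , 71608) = 8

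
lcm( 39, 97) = 3783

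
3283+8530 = 11813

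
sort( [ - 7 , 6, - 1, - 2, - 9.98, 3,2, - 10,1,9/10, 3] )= [ - 10, - 9.98, - 7 ,-2, - 1,9/10,1, 2,3, 3,6]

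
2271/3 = 757 = 757.00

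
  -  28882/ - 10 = 2888 + 1/5 = 2888.20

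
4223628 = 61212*69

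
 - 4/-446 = 2/223 = 0.01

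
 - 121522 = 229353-350875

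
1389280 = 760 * 1828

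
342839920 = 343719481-879561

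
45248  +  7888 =53136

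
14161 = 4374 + 9787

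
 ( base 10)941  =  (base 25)1cg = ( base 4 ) 32231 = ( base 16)3AD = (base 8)1655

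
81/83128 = 81/83128 = 0.00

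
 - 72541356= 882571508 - 955112864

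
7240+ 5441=12681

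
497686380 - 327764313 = 169922067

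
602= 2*301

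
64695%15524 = 2599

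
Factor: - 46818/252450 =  - 51/275= - 3^1 * 5^( - 2)* 11^ ( - 1 ) * 17^1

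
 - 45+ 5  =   - 40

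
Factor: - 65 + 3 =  -2^1 * 31^1 = -  62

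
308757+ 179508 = 488265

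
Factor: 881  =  881^1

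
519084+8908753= 9427837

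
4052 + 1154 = 5206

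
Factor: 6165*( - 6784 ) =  - 41823360 = - 2^7*3^2*5^1*53^1*137^1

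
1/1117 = 1/1117 = 0.00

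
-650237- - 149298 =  - 500939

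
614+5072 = 5686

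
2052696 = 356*5766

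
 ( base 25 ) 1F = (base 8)50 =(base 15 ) 2A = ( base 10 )40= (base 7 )55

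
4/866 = 2/433 = 0.00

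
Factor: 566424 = 2^3*3^2*7867^1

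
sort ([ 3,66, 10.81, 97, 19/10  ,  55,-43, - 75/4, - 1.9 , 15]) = [ - 43, - 75/4, - 1.9, 19/10, 3, 10.81, 15,55, 66,97 ]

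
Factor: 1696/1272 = 2^2*3^( - 1) = 4/3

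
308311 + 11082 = 319393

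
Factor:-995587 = -995587^1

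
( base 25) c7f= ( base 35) 69p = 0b1111000001010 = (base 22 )fjc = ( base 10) 7690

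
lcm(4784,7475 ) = 119600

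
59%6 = 5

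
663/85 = 7 + 4/5=7.80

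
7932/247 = 32 + 28/247 =32.11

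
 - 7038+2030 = - 5008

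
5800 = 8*725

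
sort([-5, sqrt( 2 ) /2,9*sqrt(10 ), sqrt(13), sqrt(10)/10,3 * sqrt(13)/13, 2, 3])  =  [ - 5, sqrt(10) /10, sqrt(2 ) /2, 3*  sqrt( 13)/13, 2, 3, sqrt(13), 9* sqrt( 10 ) ]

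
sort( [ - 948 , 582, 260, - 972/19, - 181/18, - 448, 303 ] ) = [ - 948, - 448, - 972/19, - 181/18, 260, 303, 582 ] 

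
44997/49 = 918 + 15/49 = 918.31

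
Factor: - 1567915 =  - 5^1*313583^1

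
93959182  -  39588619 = 54370563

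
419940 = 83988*5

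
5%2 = 1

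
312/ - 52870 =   -  156/26435=- 0.01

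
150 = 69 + 81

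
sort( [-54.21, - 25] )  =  [ - 54.21 ,  -  25]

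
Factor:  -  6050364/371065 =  - 2^2*3^1*5^(-1) * 47^ ( - 1)*1579^( - 1 ) * 504197^1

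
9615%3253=3109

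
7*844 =5908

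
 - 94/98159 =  - 1 + 98065/98159= - 0.00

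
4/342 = 2/171= 0.01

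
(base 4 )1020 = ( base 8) 110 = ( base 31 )2a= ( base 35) 22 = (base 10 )72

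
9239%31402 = 9239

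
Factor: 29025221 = 29025221^1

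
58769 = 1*58769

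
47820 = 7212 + 40608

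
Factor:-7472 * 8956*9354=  - 2^7*3^1  *  467^1 * 1559^1*2239^1=-625962496128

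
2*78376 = 156752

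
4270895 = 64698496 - 60427601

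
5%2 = 1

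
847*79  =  66913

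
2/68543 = 2/68543 = 0.00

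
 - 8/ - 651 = 8/651=0.01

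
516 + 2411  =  2927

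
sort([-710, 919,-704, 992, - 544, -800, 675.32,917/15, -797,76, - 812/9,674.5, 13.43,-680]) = [ - 800, - 797,-710, - 704,  -  680, - 544, - 812/9, 13.43 , 917/15, 76,  674.5,675.32, 919, 992]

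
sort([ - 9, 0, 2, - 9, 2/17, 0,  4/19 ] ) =[ - 9 ,-9, 0,0, 2/17, 4/19,2]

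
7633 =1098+6535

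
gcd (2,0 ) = 2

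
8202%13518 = 8202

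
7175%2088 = 911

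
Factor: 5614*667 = 2^1*7^1*23^1*29^1*401^1=3744538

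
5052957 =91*55527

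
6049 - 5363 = 686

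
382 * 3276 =1251432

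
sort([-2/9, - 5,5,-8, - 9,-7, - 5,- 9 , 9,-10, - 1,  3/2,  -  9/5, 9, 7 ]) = [ - 10, - 9, - 9 ,- 8, - 7, - 5,-5, - 9/5,-1 ,-2/9, 3/2 , 5, 7, 9, 9 ] 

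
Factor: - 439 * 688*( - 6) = 1812192 = 2^5*3^1*43^1 * 439^1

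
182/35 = 5 + 1/5 = 5.20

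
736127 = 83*8869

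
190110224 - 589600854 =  - 399490630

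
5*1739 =8695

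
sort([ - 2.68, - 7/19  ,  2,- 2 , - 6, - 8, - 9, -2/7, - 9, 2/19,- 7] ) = [- 9, -9,- 8,- 7, - 6,  -  2.68 ,-2 ,  -  7/19, - 2/7,2/19, 2 ]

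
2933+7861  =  10794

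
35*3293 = 115255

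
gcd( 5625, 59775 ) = 75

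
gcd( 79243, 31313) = 1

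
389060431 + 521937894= 910998325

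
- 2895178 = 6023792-8918970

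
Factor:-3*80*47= - 2^4 * 3^1*5^1*47^1 = -11280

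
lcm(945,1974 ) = 88830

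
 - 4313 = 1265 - 5578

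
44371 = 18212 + 26159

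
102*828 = 84456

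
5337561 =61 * 87501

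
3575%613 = 510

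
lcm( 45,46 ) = 2070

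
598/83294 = 299/41647 = 0.01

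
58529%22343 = 13843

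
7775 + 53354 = 61129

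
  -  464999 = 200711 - 665710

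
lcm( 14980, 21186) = 1483020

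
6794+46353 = 53147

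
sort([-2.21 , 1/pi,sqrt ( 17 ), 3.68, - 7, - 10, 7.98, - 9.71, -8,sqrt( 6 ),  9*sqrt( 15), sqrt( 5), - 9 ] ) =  [ -10 ,-9.71,  -  9,  -  8,-7,- 2.21,1/pi , sqrt( 5), sqrt( 6) , 3.68, sqrt( 17),7.98, 9*sqrt(15 )]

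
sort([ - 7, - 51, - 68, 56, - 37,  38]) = [  -  68, - 51 , - 37 ,- 7, 38  ,  56]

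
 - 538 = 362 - 900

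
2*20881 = 41762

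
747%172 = 59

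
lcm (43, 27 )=1161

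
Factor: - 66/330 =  - 5^( - 1 ) =- 1/5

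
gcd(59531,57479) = 1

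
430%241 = 189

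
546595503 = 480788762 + 65806741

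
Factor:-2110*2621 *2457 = - 13587971670  =  - 2^1 * 3^3*5^1 *7^1*13^1*211^1*2621^1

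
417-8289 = -7872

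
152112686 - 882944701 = - 730832015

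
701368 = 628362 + 73006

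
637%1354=637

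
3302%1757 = 1545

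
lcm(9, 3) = 9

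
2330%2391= 2330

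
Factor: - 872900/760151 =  - 124700/108593 = - 2^2*5^2*29^1*31^( - 2)*43^1*113^ ( - 1) 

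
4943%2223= 497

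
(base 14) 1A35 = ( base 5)123001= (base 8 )11217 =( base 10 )4751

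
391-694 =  - 303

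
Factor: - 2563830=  - 2^1*3^2*5^1 * 61^1 * 467^1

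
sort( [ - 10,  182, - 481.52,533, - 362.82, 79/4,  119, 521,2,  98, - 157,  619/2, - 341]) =[ - 481.52,  -  362.82, - 341,  -  157, - 10,  2, 79/4,98,  119,  182,  619/2,521,533 ]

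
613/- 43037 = -613/43037   =  - 0.01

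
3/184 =3/184 = 0.02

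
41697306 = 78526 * 531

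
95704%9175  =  3954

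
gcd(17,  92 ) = 1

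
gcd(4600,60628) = 92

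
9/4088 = 9/4088 = 0.00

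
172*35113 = 6039436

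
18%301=18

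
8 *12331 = 98648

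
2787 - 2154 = 633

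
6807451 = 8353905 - 1546454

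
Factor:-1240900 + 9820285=3^3*5^1*103^1 * 617^1=8579385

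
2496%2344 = 152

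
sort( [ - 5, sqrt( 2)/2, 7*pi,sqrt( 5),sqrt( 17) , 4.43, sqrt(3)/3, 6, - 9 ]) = [ - 9,  -  5, sqrt( 3) /3, sqrt(2)/2, sqrt(5 ), sqrt( 17),4.43, 6, 7*pi ] 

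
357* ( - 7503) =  -2678571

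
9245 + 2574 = 11819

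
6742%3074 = 594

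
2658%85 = 23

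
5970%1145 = 245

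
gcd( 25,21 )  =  1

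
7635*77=587895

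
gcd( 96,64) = 32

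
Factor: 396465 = 3^1*5^1*26431^1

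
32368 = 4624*7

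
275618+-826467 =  - 550849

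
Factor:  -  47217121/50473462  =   - 2^(-1 )*7^1*13^( - 1)* 19^( - 1)*83^(-1)*563^1*1231^( - 1 )*11981^1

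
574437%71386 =3349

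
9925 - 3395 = 6530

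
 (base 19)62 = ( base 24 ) 4K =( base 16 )74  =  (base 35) 3b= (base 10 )116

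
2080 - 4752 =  - 2672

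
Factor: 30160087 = 19^1 *29^1*127^1* 431^1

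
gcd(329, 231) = 7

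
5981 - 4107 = 1874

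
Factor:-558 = -2^1*3^2 * 31^1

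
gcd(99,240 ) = 3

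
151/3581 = 151/3581 =0.04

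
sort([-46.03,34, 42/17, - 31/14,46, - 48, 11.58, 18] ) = [ - 48,-46.03, - 31/14, 42/17, 11.58, 18,34, 46 ] 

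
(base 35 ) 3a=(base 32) 3j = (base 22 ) 55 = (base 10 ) 115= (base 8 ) 163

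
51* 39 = 1989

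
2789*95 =264955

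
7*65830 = 460810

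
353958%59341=57253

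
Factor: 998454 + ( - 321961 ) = 676493= 676493^1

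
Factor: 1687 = 7^1*241^1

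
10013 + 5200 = 15213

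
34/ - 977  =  -1 + 943/977 = - 0.03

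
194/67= 2  +  60/67 = 2.90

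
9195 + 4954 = 14149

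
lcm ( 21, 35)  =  105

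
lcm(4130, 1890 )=111510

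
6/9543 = 2/3181 = 0.00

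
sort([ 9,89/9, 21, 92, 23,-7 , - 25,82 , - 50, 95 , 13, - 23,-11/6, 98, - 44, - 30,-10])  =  [  -  50,-44,-30 , - 25, - 23, - 10, - 7,-11/6, 9,89/9,13, 21,23, 82,92, 95, 98 ] 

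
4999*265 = 1324735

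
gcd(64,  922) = 2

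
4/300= 1/75 = 0.01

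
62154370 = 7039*8830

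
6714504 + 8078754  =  14793258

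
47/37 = 1+10/37 = 1.27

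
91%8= 3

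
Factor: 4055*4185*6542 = 111018884850 = 2^1*3^3*5^2*31^1* 811^1 * 3271^1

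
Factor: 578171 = 11^1*52561^1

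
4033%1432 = 1169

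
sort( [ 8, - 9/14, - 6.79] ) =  [ - 6.79 , - 9/14, 8]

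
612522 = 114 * 5373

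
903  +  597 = 1500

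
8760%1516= 1180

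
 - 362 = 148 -510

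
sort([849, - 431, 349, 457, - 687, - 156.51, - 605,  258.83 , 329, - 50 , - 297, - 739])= [ - 739, - 687, - 605, - 431, - 297,-156.51, - 50, 258.83, 329, 349,457, 849] 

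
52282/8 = 6535 + 1/4 = 6535.25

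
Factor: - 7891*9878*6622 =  - 2^2 * 7^1*11^2*13^1*43^1 *449^1 * 607^1= - 516167007356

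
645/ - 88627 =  - 1 + 87982/88627 = - 0.01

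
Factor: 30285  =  3^2*5^1 * 673^1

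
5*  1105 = 5525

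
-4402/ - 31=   142 + 0/1 = 142.00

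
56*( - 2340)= - 131040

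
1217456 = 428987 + 788469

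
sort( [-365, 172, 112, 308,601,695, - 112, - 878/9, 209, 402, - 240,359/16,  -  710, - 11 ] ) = [ - 710 ,- 365,  -  240, - 112, - 878/9, -11,359/16, 112,172, 209, 308, 402, 601, 695]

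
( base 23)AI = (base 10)248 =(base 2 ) 11111000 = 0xf8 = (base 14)13a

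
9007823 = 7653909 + 1353914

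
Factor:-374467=- 439^1*853^1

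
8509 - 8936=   -  427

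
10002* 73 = 730146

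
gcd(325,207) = 1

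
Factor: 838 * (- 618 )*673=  - 2^2*3^1*103^1*419^1*673^1 =-  348535932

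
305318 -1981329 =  - 1676011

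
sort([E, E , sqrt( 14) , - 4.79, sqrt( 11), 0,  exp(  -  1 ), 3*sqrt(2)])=[  -  4.79, 0,exp( -1) , E, E, sqrt( 11),  sqrt(14), 3*sqrt( 2)] 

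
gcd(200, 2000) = 200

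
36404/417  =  36404/417 = 87.30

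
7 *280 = 1960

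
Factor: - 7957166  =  - 2^1*7^1* 443^1*1283^1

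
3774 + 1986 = 5760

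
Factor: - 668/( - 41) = 2^2 * 41^( - 1)*167^1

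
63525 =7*9075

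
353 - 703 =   -  350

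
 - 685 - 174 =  - 859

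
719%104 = 95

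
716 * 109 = 78044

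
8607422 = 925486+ 7681936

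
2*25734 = 51468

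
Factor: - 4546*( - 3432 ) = 2^4*3^1 * 11^1*13^1*2273^1 = 15601872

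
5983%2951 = 81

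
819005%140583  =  116090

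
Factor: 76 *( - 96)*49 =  - 2^7 * 3^1*7^2 * 19^1= - 357504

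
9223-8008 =1215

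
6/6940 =3/3470 = 0.00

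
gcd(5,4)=1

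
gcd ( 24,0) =24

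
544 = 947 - 403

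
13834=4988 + 8846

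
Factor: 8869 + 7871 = 16740 = 2^2*3^3*5^1*31^1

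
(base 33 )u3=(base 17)377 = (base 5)12433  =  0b1111100001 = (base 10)993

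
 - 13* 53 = -689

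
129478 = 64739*2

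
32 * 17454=558528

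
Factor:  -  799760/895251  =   - 2^4*3^( - 1)*5^1*7^( -1 ) * 13^1*89^ ( - 1)*479^ ( - 1)*769^1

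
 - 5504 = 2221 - 7725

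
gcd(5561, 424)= 1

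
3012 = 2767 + 245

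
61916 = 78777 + - 16861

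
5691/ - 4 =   -  5691/4 = -  1422.75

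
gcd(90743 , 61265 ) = 1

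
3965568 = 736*5388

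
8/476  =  2/119 = 0.02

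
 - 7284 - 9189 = - 16473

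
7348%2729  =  1890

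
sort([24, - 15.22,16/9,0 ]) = [ - 15.22, 0, 16/9, 24]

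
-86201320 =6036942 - 92238262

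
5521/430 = 5521/430 =12.84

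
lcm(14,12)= 84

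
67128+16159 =83287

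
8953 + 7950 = 16903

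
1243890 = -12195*( - 102)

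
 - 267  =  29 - 296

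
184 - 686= - 502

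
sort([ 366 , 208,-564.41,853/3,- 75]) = [ - 564.41, - 75,208, 853/3, 366]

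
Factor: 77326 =2^1*23^1*41^2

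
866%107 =10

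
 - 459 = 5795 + - 6254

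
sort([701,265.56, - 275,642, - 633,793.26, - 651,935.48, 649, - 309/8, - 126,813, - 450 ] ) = [ - 651, - 633, - 450,-275,-126, - 309/8 , 265.56 , 642,649,701,793.26,813, 935.48]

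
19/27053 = 19/27053 = 0.00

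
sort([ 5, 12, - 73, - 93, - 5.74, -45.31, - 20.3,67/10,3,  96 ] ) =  [ - 93,  -  73,-45.31, - 20.3,- 5.74, 3, 5, 67/10, 12, 96 ] 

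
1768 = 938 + 830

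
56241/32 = 56241/32 = 1757.53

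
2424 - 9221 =-6797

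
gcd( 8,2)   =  2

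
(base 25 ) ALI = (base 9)10277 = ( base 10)6793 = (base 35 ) 5j3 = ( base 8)15211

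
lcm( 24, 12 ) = 24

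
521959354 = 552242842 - 30283488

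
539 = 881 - 342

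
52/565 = 52/565 = 0.09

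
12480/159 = 78 + 26/53 = 78.49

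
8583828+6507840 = 15091668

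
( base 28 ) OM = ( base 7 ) 2011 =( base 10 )694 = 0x2b6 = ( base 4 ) 22312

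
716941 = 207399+509542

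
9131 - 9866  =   -735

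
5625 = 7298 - 1673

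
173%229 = 173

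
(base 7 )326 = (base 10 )167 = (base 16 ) a7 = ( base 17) 9e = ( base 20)87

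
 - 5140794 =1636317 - 6777111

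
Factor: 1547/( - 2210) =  - 7/10  =  - 2^( - 1 )*5^(-1 )*7^1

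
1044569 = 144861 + 899708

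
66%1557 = 66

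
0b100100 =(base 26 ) 1A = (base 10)36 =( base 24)1c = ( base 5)121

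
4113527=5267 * 781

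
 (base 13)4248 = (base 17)1ED6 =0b10001111100010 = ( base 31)9HA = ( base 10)9186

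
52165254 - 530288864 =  - 478123610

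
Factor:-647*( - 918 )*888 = 2^4*3^4*17^1*37^1*647^1 = 527424048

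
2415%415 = 340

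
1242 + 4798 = 6040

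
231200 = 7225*32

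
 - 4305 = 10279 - 14584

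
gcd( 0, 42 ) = 42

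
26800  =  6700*4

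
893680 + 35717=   929397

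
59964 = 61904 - 1940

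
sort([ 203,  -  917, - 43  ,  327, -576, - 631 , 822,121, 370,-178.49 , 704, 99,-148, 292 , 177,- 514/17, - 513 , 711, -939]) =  [ - 939 ,-917, - 631, - 576, - 513,  -  178.49, - 148, - 43, - 514/17, 99,121,177, 203,  292 , 327,370,  704,711, 822]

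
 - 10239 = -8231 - 2008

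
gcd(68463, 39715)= 1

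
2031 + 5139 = 7170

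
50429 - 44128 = 6301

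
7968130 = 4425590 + 3542540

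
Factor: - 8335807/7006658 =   -  2^ ( - 1)*31^1*268897^1*3503329^ ( - 1) 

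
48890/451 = 48890/451 = 108.40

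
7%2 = 1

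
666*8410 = 5601060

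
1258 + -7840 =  - 6582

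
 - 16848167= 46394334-63242501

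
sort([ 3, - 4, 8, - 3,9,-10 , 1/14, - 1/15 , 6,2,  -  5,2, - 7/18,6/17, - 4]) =[  -  10, - 5, - 4, - 4,-3,-7/18, - 1/15,1/14, 6/17, 2, 2,3, 6, 8,9]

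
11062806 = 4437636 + 6625170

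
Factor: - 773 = -773^1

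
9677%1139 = 565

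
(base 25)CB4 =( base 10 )7779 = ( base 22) G1D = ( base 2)1111001100011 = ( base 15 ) 2489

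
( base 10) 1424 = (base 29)1k3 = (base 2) 10110010000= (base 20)3B4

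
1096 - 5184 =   -  4088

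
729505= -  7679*( - 95)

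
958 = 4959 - 4001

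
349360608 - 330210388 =19150220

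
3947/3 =3947/3 = 1315.67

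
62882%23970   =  14942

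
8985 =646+8339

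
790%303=184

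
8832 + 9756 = 18588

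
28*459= 12852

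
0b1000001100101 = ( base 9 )5673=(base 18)CH3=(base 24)76L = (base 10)4197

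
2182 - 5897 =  - 3715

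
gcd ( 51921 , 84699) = 27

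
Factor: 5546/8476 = 2^( - 1 )*13^( - 1)*47^1 * 59^1*163^( - 1)  =  2773/4238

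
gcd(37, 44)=1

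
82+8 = 90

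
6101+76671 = 82772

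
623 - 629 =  - 6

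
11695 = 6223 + 5472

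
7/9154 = 7/9154 = 0.00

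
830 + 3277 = 4107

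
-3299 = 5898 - 9197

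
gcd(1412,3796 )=4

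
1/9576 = 1/9576 = 0.00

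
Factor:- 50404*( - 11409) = 575059236 = 2^2*3^1 * 3803^1 *12601^1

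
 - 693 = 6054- 6747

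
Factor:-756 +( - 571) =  - 1327^1 = -1327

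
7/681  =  7/681  =  0.01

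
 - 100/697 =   -  100/697 = - 0.14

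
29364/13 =29364/13   =  2258.77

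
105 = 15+90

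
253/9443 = 253/9443 = 0.03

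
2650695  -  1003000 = 1647695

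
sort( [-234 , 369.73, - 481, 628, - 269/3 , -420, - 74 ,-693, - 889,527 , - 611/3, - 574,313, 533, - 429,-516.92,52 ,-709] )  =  [ - 889, - 709, - 693,-574, - 516.92, - 481,  -  429 ,-420 , - 234, - 611/3, - 269/3, - 74,52, 313,369.73, 527,533,628 ] 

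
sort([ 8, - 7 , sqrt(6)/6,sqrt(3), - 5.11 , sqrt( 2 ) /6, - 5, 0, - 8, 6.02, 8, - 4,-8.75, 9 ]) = [ - 8.75, - 8, - 7 , - 5.11 , - 5,  -  4, 0, sqrt (2) /6, sqrt(6) /6, sqrt(3), 6.02,8,8, 9]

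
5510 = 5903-393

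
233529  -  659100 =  - 425571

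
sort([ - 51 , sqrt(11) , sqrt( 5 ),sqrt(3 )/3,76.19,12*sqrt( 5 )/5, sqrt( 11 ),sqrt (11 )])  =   [ - 51 , sqrt( 3)/3, sqrt(5),  sqrt( 11) , sqrt( 11),sqrt (11 ), 12*sqrt (5 ) /5, 76.19]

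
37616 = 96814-59198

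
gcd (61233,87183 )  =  3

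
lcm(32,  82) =1312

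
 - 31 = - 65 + 34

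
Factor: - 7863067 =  - 7863067^1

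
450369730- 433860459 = 16509271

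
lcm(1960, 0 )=0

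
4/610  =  2/305  =  0.01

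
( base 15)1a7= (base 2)101111110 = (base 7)1054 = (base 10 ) 382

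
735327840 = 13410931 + 721916909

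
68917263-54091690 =14825573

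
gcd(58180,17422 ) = 2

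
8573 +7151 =15724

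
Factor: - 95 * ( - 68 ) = 2^2*5^1*17^1*19^1 = 6460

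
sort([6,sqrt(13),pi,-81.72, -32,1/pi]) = [ - 81.72,-32,1/pi,pi,  sqrt( 13), 6] 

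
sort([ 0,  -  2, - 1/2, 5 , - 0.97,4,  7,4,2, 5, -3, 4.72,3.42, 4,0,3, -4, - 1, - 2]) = [ - 4,  -  3, - 2, - 2, - 1, -0.97, - 1/2,0, 0, 2,3, 3.42, 4,4, 4,4.72,  5, 5, 7 ] 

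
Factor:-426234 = -2^1*3^1* 71039^1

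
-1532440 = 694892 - 2227332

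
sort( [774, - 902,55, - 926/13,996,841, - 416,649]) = [-902, - 416, - 926/13,55,649,  774, 841,  996 ] 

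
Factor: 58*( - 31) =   -  1798 = -2^1*29^1*31^1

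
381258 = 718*531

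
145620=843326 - 697706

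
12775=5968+6807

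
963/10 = 96 + 3/10 = 96.30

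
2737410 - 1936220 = 801190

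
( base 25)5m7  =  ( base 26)5bg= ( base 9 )5041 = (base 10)3682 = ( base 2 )111001100010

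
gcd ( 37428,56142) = 18714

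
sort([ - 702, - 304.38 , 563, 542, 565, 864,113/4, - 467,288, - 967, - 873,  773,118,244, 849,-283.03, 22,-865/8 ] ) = [-967,-873,-702, - 467,-304.38, - 283.03, - 865/8,22,113/4, 118,244,288, 542 , 563,  565, 773,  849, 864]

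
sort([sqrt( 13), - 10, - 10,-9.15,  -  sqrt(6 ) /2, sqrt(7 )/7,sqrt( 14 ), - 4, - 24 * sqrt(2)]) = [ - 24*sqrt( 2), - 10, - 10, - 9.15, - 4, - sqrt( 6 )/2,  sqrt( 7 )/7,sqrt(13),sqrt(14) ] 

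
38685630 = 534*72445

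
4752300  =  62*76650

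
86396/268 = 322+25/67 =322.37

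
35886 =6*5981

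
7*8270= 57890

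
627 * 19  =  11913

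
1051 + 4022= 5073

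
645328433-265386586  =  379941847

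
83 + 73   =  156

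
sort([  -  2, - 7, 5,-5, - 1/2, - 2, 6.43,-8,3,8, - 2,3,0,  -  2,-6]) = [  -  8,-7, - 6, - 5,  -  2,-2, - 2, - 2, - 1/2, 0,3, 3,5, 6.43, 8] 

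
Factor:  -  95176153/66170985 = -3^ (- 1 )*5^(- 1) *37^(  -  1)*1619^1 * 58787^1 *119227^( - 1) 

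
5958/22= 2979/11= 270.82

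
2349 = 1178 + 1171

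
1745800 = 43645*40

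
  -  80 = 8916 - 8996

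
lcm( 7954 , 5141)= 421562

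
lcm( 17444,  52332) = 52332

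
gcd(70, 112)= 14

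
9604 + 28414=38018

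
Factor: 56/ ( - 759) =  - 2^3 * 3^(-1)*7^1*11^ (  -  1)*23^( - 1)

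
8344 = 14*596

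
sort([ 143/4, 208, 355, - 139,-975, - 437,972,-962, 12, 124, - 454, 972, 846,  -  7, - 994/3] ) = [-975, - 962, - 454,-437, - 994/3, - 139, - 7 , 12, 143/4, 124,208, 355,846, 972, 972]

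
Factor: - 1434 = -2^1*3^1*239^1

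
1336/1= 1336 = 1336.00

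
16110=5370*3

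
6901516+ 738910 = 7640426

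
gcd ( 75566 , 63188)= 2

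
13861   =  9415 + 4446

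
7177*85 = 610045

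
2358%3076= 2358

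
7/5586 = 1/798 = 0.00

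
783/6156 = 29/228=0.13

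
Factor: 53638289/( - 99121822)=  - 2^( - 1)*19^( - 1) * 71^( - 1)*36739^( - 1) * 53638289^1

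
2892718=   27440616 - 24547898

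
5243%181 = 175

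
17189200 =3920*4385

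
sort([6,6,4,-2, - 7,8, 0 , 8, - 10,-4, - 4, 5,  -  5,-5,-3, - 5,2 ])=[ - 10, - 7, - 5, - 5,-5, - 4,-4, - 3,  -  2, 0,2,4, 5, 6,  6,8, 8 ] 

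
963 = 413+550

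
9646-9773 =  - 127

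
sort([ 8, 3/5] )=[3/5,8] 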